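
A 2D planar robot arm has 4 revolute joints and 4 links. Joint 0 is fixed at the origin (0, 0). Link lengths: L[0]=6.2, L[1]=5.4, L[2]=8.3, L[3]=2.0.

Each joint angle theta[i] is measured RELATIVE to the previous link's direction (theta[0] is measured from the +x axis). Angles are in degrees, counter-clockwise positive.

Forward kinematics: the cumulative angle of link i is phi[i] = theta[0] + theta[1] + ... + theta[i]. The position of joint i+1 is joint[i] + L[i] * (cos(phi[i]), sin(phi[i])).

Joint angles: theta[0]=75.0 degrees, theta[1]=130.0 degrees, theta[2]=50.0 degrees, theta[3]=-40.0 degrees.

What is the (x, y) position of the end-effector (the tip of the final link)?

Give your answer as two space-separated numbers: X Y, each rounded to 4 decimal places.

joint[0] = (0.0000, 0.0000)  (base)
link 0: phi[0] = 75 = 75 deg
  cos(75 deg) = 0.2588, sin(75 deg) = 0.9659
  joint[1] = (0.0000, 0.0000) + 6.2 * (0.2588, 0.9659) = (0.0000 + 1.6047, 0.0000 + 5.9887) = (1.6047, 5.9887)
link 1: phi[1] = 75 + 130 = 205 deg
  cos(205 deg) = -0.9063, sin(205 deg) = -0.4226
  joint[2] = (1.6047, 5.9887) + 5.4 * (-0.9063, -0.4226) = (1.6047 + -4.8941, 5.9887 + -2.2821) = (-3.2894, 3.7066)
link 2: phi[2] = 75 + 130 + 50 = 255 deg
  cos(255 deg) = -0.2588, sin(255 deg) = -0.9659
  joint[3] = (-3.2894, 3.7066) + 8.3 * (-0.2588, -0.9659) = (-3.2894 + -2.1482, 3.7066 + -8.0172) = (-5.4376, -4.3106)
link 3: phi[3] = 75 + 130 + 50 + -40 = 215 deg
  cos(215 deg) = -0.8192, sin(215 deg) = -0.5736
  joint[4] = (-5.4376, -4.3106) + 2 * (-0.8192, -0.5736) = (-5.4376 + -1.6383, -4.3106 + -1.1472) = (-7.0759, -5.4577)
End effector: (-7.0759, -5.4577)

Answer: -7.0759 -5.4577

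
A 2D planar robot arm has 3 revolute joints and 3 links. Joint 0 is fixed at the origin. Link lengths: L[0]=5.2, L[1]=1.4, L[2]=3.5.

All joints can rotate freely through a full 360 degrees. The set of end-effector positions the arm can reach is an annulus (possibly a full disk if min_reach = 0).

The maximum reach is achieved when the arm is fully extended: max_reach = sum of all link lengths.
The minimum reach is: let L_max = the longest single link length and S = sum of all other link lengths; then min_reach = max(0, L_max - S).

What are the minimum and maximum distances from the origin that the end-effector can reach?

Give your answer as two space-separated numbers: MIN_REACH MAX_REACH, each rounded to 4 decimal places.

Answer: 0.3000 10.1000

Derivation:
Link lengths: [5.2, 1.4, 3.5]
max_reach = 5.2 + 1.4 + 3.5 = 10.1
L_max = max([5.2, 1.4, 3.5]) = 5.2
S (sum of others) = 10.1 - 5.2 = 4.9
min_reach = max(0, 5.2 - 4.9) = max(0, 0.3) = 0.3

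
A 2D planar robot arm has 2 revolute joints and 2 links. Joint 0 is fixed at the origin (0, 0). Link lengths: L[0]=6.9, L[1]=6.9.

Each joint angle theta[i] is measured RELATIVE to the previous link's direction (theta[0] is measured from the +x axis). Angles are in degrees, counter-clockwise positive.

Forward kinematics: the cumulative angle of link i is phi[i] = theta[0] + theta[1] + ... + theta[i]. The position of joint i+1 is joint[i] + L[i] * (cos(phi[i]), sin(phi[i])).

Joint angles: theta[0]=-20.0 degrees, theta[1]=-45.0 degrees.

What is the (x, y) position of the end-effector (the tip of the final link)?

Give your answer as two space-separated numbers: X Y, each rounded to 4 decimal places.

joint[0] = (0.0000, 0.0000)  (base)
link 0: phi[0] = -20 = -20 deg
  cos(-20 deg) = 0.9397, sin(-20 deg) = -0.3420
  joint[1] = (0.0000, 0.0000) + 6.9 * (0.9397, -0.3420) = (0.0000 + 6.4839, 0.0000 + -2.3599) = (6.4839, -2.3599)
link 1: phi[1] = -20 + -45 = -65 deg
  cos(-65 deg) = 0.4226, sin(-65 deg) = -0.9063
  joint[2] = (6.4839, -2.3599) + 6.9 * (0.4226, -0.9063) = (6.4839 + 2.9161, -2.3599 + -6.2535) = (9.3999, -8.6135)
End effector: (9.3999, -8.6135)

Answer: 9.3999 -8.6135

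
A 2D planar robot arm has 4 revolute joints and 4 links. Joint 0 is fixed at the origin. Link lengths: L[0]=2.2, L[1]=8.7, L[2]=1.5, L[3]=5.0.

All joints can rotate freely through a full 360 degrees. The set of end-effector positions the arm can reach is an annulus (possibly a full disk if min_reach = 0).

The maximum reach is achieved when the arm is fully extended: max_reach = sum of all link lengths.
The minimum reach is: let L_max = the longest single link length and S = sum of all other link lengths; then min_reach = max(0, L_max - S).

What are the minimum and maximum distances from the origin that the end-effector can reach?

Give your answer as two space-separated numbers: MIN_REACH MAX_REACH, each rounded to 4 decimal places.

Answer: 0.0000 17.4000

Derivation:
Link lengths: [2.2, 8.7, 1.5, 5.0]
max_reach = 2.2 + 8.7 + 1.5 + 5 = 17.4
L_max = max([2.2, 8.7, 1.5, 5.0]) = 8.7
S (sum of others) = 17.4 - 8.7 = 8.7
min_reach = max(0, 8.7 - 8.7) = max(0, 0) = 0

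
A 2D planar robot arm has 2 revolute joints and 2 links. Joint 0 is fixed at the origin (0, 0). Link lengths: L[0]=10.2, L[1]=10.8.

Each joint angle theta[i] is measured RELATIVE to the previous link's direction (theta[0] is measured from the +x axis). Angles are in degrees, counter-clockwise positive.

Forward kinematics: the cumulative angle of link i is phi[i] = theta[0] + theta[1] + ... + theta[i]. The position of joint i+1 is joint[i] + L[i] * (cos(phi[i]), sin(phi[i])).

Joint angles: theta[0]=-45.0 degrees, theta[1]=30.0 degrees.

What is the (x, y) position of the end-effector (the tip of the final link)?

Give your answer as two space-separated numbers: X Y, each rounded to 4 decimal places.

joint[0] = (0.0000, 0.0000)  (base)
link 0: phi[0] = -45 = -45 deg
  cos(-45 deg) = 0.7071, sin(-45 deg) = -0.7071
  joint[1] = (0.0000, 0.0000) + 10.2 * (0.7071, -0.7071) = (0.0000 + 7.2125, 0.0000 + -7.2125) = (7.2125, -7.2125)
link 1: phi[1] = -45 + 30 = -15 deg
  cos(-15 deg) = 0.9659, sin(-15 deg) = -0.2588
  joint[2] = (7.2125, -7.2125) + 10.8 * (0.9659, -0.2588) = (7.2125 + 10.4320, -7.2125 + -2.7952) = (17.6445, -10.0077)
End effector: (17.6445, -10.0077)

Answer: 17.6445 -10.0077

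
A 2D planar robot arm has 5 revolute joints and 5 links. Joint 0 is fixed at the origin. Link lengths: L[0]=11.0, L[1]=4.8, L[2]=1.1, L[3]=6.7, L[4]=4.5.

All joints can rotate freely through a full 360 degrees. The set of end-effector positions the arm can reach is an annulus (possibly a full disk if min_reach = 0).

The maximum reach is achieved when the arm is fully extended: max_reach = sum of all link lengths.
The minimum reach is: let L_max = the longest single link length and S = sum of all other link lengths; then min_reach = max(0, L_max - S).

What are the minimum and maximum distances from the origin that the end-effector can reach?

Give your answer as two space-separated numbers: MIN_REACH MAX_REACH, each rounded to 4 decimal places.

Answer: 0.0000 28.1000

Derivation:
Link lengths: [11.0, 4.8, 1.1, 6.7, 4.5]
max_reach = 11 + 4.8 + 1.1 + 6.7 + 4.5 = 28.1
L_max = max([11.0, 4.8, 1.1, 6.7, 4.5]) = 11
S (sum of others) = 28.1 - 11 = 17.1
min_reach = max(0, 11 - 17.1) = max(0, -6.1) = 0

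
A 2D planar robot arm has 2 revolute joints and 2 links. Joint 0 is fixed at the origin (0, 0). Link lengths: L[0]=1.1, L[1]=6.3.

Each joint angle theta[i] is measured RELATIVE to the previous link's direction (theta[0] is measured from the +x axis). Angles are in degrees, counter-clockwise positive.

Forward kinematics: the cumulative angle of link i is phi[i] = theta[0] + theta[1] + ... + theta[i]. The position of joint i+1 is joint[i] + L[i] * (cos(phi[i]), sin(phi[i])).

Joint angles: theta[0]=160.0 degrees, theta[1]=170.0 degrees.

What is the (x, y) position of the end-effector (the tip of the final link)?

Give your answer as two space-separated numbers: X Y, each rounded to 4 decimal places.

joint[0] = (0.0000, 0.0000)  (base)
link 0: phi[0] = 160 = 160 deg
  cos(160 deg) = -0.9397, sin(160 deg) = 0.3420
  joint[1] = (0.0000, 0.0000) + 1.1 * (-0.9397, 0.3420) = (0.0000 + -1.0337, 0.0000 + 0.3762) = (-1.0337, 0.3762)
link 1: phi[1] = 160 + 170 = 330 deg
  cos(330 deg) = 0.8660, sin(330 deg) = -0.5000
  joint[2] = (-1.0337, 0.3762) + 6.3 * (0.8660, -0.5000) = (-1.0337 + 5.4560, 0.3762 + -3.1500) = (4.4223, -2.7738)
End effector: (4.4223, -2.7738)

Answer: 4.4223 -2.7738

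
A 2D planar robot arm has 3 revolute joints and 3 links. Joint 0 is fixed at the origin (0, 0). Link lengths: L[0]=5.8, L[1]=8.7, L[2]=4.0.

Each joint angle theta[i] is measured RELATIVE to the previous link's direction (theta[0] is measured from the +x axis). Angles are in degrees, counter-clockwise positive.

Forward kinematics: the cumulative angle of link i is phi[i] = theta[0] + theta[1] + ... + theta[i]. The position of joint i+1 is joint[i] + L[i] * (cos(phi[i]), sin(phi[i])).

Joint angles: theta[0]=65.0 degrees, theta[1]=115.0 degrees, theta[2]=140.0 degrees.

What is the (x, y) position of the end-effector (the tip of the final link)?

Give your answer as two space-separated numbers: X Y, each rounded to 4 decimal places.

Answer: -3.1846 2.6854

Derivation:
joint[0] = (0.0000, 0.0000)  (base)
link 0: phi[0] = 65 = 65 deg
  cos(65 deg) = 0.4226, sin(65 deg) = 0.9063
  joint[1] = (0.0000, 0.0000) + 5.8 * (0.4226, 0.9063) = (0.0000 + 2.4512, 0.0000 + 5.2566) = (2.4512, 5.2566)
link 1: phi[1] = 65 + 115 = 180 deg
  cos(180 deg) = -1.0000, sin(180 deg) = 0.0000
  joint[2] = (2.4512, 5.2566) + 8.7 * (-1.0000, 0.0000) = (2.4512 + -8.7000, 5.2566 + 0.0000) = (-6.2488, 5.2566)
link 2: phi[2] = 65 + 115 + 140 = 320 deg
  cos(320 deg) = 0.7660, sin(320 deg) = -0.6428
  joint[3] = (-6.2488, 5.2566) + 4 * (0.7660, -0.6428) = (-6.2488 + 3.0642, 5.2566 + -2.5712) = (-3.1846, 2.6854)
End effector: (-3.1846, 2.6854)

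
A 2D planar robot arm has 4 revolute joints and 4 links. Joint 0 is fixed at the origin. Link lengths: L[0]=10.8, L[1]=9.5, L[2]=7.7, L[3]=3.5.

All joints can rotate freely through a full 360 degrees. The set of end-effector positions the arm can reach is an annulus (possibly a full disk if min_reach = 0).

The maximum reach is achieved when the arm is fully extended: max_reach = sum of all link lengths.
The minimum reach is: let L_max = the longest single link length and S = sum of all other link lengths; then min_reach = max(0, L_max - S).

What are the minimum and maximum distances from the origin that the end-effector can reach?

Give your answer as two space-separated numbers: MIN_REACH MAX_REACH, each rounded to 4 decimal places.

Link lengths: [10.8, 9.5, 7.7, 3.5]
max_reach = 10.8 + 9.5 + 7.7 + 3.5 = 31.5
L_max = max([10.8, 9.5, 7.7, 3.5]) = 10.8
S (sum of others) = 31.5 - 10.8 = 20.7
min_reach = max(0, 10.8 - 20.7) = max(0, -9.9) = 0

Answer: 0.0000 31.5000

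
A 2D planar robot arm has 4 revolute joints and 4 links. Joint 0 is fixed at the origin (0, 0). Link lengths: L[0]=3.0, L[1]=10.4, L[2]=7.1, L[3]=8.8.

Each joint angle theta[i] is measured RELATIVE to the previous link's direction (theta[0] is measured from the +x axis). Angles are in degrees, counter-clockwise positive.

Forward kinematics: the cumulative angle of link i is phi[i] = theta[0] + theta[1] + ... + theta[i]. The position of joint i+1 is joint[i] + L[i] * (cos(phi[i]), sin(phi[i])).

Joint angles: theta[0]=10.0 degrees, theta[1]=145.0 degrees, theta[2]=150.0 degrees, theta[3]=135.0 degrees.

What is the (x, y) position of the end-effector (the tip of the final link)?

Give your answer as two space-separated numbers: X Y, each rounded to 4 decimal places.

joint[0] = (0.0000, 0.0000)  (base)
link 0: phi[0] = 10 = 10 deg
  cos(10 deg) = 0.9848, sin(10 deg) = 0.1736
  joint[1] = (0.0000, 0.0000) + 3 * (0.9848, 0.1736) = (0.0000 + 2.9544, 0.0000 + 0.5209) = (2.9544, 0.5209)
link 1: phi[1] = 10 + 145 = 155 deg
  cos(155 deg) = -0.9063, sin(155 deg) = 0.4226
  joint[2] = (2.9544, 0.5209) + 10.4 * (-0.9063, 0.4226) = (2.9544 + -9.4256, 0.5209 + 4.3952) = (-6.4712, 4.9162)
link 2: phi[2] = 10 + 145 + 150 = 305 deg
  cos(305 deg) = 0.5736, sin(305 deg) = -0.8192
  joint[3] = (-6.4712, 4.9162) + 7.1 * (0.5736, -0.8192) = (-6.4712 + 4.0724, 4.9162 + -5.8160) = (-2.3988, -0.8998)
link 3: phi[3] = 10 + 145 + 150 + 135 = 440 deg
  cos(440 deg) = 0.1736, sin(440 deg) = 0.9848
  joint[4] = (-2.3988, -0.8998) + 8.8 * (0.1736, 0.9848) = (-2.3988 + 1.5281, -0.8998 + 8.6663) = (-0.8707, 7.7665)
End effector: (-0.8707, 7.7665)

Answer: -0.8707 7.7665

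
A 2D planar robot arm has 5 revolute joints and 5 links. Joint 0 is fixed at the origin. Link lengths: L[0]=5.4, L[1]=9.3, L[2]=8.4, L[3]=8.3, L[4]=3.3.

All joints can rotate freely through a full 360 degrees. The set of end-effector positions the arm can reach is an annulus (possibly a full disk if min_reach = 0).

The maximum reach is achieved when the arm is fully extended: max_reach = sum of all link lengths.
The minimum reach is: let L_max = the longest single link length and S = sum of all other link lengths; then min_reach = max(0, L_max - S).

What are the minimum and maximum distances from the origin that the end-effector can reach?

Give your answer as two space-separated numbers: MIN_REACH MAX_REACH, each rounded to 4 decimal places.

Link lengths: [5.4, 9.3, 8.4, 8.3, 3.3]
max_reach = 5.4 + 9.3 + 8.4 + 8.3 + 3.3 = 34.7
L_max = max([5.4, 9.3, 8.4, 8.3, 3.3]) = 9.3
S (sum of others) = 34.7 - 9.3 = 25.4
min_reach = max(0, 9.3 - 25.4) = max(0, -16.1) = 0

Answer: 0.0000 34.7000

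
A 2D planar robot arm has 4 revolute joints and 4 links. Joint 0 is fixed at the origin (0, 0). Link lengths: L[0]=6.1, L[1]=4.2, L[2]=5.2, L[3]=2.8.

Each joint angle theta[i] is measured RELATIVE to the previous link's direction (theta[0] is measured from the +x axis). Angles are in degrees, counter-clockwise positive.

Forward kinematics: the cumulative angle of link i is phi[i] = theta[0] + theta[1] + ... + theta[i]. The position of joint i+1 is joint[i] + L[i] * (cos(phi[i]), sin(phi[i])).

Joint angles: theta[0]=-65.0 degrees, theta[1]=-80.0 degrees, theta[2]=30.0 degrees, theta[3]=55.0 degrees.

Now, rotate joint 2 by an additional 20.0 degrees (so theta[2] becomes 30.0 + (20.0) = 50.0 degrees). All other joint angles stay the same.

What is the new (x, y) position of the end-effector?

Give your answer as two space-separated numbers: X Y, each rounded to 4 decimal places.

joint[0] = (0.0000, 0.0000)  (base)
link 0: phi[0] = -65 = -65 deg
  cos(-65 deg) = 0.4226, sin(-65 deg) = -0.9063
  joint[1] = (0.0000, 0.0000) + 6.1 * (0.4226, -0.9063) = (0.0000 + 2.5780, 0.0000 + -5.5285) = (2.5780, -5.5285)
link 1: phi[1] = -65 + -80 = -145 deg
  cos(-145 deg) = -0.8192, sin(-145 deg) = -0.5736
  joint[2] = (2.5780, -5.5285) + 4.2 * (-0.8192, -0.5736) = (2.5780 + -3.4404, -5.5285 + -2.4090) = (-0.8625, -7.9375)
link 2: phi[2] = -65 + -80 + 50 = -95 deg
  cos(-95 deg) = -0.0872, sin(-95 deg) = -0.9962
  joint[3] = (-0.8625, -7.9375) + 5.2 * (-0.0872, -0.9962) = (-0.8625 + -0.4532, -7.9375 + -5.1802) = (-1.3157, -13.1177)
link 3: phi[3] = -65 + -80 + 50 + 55 = -40 deg
  cos(-40 deg) = 0.7660, sin(-40 deg) = -0.6428
  joint[4] = (-1.3157, -13.1177) + 2.8 * (0.7660, -0.6428) = (-1.3157 + 2.1449, -13.1177 + -1.7998) = (0.8292, -14.9175)
End effector: (0.8292, -14.9175)

Answer: 0.8292 -14.9175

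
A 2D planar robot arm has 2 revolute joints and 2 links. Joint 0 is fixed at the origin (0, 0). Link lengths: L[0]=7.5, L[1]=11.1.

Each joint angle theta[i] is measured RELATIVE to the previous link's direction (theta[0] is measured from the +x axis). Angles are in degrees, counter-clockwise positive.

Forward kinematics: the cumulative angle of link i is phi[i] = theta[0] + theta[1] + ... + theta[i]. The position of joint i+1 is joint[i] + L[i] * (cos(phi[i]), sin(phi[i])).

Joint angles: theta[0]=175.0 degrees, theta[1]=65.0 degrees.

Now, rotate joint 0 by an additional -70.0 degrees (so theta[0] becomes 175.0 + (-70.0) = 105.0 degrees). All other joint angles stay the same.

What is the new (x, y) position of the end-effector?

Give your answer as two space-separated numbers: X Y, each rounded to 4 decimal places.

joint[0] = (0.0000, 0.0000)  (base)
link 0: phi[0] = 105 = 105 deg
  cos(105 deg) = -0.2588, sin(105 deg) = 0.9659
  joint[1] = (0.0000, 0.0000) + 7.5 * (-0.2588, 0.9659) = (0.0000 + -1.9411, 0.0000 + 7.2444) = (-1.9411, 7.2444)
link 1: phi[1] = 105 + 65 = 170 deg
  cos(170 deg) = -0.9848, sin(170 deg) = 0.1736
  joint[2] = (-1.9411, 7.2444) + 11.1 * (-0.9848, 0.1736) = (-1.9411 + -10.9314, 7.2444 + 1.9275) = (-12.8725, 9.1719)
End effector: (-12.8725, 9.1719)

Answer: -12.8725 9.1719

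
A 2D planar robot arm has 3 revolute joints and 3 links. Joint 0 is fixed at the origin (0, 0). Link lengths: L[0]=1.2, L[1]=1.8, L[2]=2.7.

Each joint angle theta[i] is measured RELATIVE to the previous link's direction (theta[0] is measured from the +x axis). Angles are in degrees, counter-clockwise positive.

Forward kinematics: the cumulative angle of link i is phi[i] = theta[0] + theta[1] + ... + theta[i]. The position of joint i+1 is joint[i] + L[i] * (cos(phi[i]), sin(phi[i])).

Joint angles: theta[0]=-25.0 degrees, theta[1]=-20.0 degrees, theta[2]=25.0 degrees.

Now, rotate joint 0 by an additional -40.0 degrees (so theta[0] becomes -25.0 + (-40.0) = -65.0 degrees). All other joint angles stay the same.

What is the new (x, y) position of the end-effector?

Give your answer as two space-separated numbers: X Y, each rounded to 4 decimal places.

Answer: 2.0140 -5.2190

Derivation:
joint[0] = (0.0000, 0.0000)  (base)
link 0: phi[0] = -65 = -65 deg
  cos(-65 deg) = 0.4226, sin(-65 deg) = -0.9063
  joint[1] = (0.0000, 0.0000) + 1.2 * (0.4226, -0.9063) = (0.0000 + 0.5071, 0.0000 + -1.0876) = (0.5071, -1.0876)
link 1: phi[1] = -65 + -20 = -85 deg
  cos(-85 deg) = 0.0872, sin(-85 deg) = -0.9962
  joint[2] = (0.5071, -1.0876) + 1.8 * (0.0872, -0.9962) = (0.5071 + 0.1569, -1.0876 + -1.7932) = (0.6640, -2.8807)
link 2: phi[2] = -65 + -20 + 25 = -60 deg
  cos(-60 deg) = 0.5000, sin(-60 deg) = -0.8660
  joint[3] = (0.6640, -2.8807) + 2.7 * (0.5000, -0.8660) = (0.6640 + 1.3500, -2.8807 + -2.3383) = (2.0140, -5.2190)
End effector: (2.0140, -5.2190)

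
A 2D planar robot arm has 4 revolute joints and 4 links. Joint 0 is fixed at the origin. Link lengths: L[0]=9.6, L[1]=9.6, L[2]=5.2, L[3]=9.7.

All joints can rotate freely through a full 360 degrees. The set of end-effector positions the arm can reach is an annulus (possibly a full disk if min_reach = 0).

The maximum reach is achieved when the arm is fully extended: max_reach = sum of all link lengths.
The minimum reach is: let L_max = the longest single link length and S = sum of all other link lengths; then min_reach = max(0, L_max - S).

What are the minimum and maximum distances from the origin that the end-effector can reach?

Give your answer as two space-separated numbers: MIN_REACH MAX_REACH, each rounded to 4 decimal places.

Answer: 0.0000 34.1000

Derivation:
Link lengths: [9.6, 9.6, 5.2, 9.7]
max_reach = 9.6 + 9.6 + 5.2 + 9.7 = 34.1
L_max = max([9.6, 9.6, 5.2, 9.7]) = 9.7
S (sum of others) = 34.1 - 9.7 = 24.4
min_reach = max(0, 9.7 - 24.4) = max(0, -14.7) = 0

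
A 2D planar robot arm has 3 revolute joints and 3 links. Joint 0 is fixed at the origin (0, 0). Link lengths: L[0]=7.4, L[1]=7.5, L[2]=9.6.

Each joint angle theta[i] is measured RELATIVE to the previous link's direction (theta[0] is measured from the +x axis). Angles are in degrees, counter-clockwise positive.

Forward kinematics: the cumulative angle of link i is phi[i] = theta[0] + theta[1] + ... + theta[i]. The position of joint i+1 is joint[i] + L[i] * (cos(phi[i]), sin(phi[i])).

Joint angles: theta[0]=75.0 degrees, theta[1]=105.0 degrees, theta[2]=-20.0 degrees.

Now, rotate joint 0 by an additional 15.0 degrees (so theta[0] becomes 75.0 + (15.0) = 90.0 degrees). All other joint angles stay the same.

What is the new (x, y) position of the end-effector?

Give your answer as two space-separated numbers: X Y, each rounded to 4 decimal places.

joint[0] = (0.0000, 0.0000)  (base)
link 0: phi[0] = 90 = 90 deg
  cos(90 deg) = 0.0000, sin(90 deg) = 1.0000
  joint[1] = (0.0000, 0.0000) + 7.4 * (0.0000, 1.0000) = (0.0000 + 0.0000, 0.0000 + 7.4000) = (0.0000, 7.4000)
link 1: phi[1] = 90 + 105 = 195 deg
  cos(195 deg) = -0.9659, sin(195 deg) = -0.2588
  joint[2] = (0.0000, 7.4000) + 7.5 * (-0.9659, -0.2588) = (0.0000 + -7.2444, 7.4000 + -1.9411) = (-7.2444, 5.4589)
link 2: phi[2] = 90 + 105 + -20 = 175 deg
  cos(175 deg) = -0.9962, sin(175 deg) = 0.0872
  joint[3] = (-7.2444, 5.4589) + 9.6 * (-0.9962, 0.0872) = (-7.2444 + -9.5635, 5.4589 + 0.8367) = (-16.8079, 6.2956)
End effector: (-16.8079, 6.2956)

Answer: -16.8079 6.2956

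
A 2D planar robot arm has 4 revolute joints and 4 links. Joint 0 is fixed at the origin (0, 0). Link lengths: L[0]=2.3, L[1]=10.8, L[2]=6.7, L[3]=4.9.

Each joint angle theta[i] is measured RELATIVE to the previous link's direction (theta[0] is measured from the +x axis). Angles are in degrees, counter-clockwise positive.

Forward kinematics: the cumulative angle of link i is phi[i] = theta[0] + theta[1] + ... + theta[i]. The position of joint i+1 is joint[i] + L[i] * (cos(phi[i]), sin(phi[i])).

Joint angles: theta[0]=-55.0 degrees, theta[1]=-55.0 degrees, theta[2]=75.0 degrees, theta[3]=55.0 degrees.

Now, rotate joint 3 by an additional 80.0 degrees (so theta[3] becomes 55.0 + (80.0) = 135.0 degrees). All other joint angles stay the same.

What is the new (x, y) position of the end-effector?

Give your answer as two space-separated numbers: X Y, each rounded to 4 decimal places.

joint[0] = (0.0000, 0.0000)  (base)
link 0: phi[0] = -55 = -55 deg
  cos(-55 deg) = 0.5736, sin(-55 deg) = -0.8192
  joint[1] = (0.0000, 0.0000) + 2.3 * (0.5736, -0.8192) = (0.0000 + 1.3192, 0.0000 + -1.8840) = (1.3192, -1.8840)
link 1: phi[1] = -55 + -55 = -110 deg
  cos(-110 deg) = -0.3420, sin(-110 deg) = -0.9397
  joint[2] = (1.3192, -1.8840) + 10.8 * (-0.3420, -0.9397) = (1.3192 + -3.6938, -1.8840 + -10.1487) = (-2.3746, -12.0327)
link 2: phi[2] = -55 + -55 + 75 = -35 deg
  cos(-35 deg) = 0.8192, sin(-35 deg) = -0.5736
  joint[3] = (-2.3746, -12.0327) + 6.7 * (0.8192, -0.5736) = (-2.3746 + 5.4883, -12.0327 + -3.8430) = (3.1137, -15.8757)
link 3: phi[3] = -55 + -55 + 75 + 135 = 100 deg
  cos(100 deg) = -0.1736, sin(100 deg) = 0.9848
  joint[4] = (3.1137, -15.8757) + 4.9 * (-0.1736, 0.9848) = (3.1137 + -0.8509, -15.8757 + 4.8256) = (2.2629, -11.0501)
End effector: (2.2629, -11.0501)

Answer: 2.2629 -11.0501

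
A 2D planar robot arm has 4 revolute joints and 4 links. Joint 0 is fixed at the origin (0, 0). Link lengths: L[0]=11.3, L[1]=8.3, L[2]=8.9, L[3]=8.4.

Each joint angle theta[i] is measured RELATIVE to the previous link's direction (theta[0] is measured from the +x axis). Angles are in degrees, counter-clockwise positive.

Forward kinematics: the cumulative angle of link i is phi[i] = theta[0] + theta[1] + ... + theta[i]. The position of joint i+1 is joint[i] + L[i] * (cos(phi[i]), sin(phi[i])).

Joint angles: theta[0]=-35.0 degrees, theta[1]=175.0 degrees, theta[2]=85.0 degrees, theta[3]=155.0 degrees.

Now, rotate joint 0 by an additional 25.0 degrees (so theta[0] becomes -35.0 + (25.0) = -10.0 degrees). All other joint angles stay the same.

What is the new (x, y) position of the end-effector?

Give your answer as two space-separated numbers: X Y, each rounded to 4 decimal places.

Answer: 6.0069 -2.2376

Derivation:
joint[0] = (0.0000, 0.0000)  (base)
link 0: phi[0] = -10 = -10 deg
  cos(-10 deg) = 0.9848, sin(-10 deg) = -0.1736
  joint[1] = (0.0000, 0.0000) + 11.3 * (0.9848, -0.1736) = (0.0000 + 11.1283, 0.0000 + -1.9622) = (11.1283, -1.9622)
link 1: phi[1] = -10 + 175 = 165 deg
  cos(165 deg) = -0.9659, sin(165 deg) = 0.2588
  joint[2] = (11.1283, -1.9622) + 8.3 * (-0.9659, 0.2588) = (11.1283 + -8.0172, -1.9622 + 2.1482) = (3.1111, 0.1860)
link 2: phi[2] = -10 + 175 + 85 = 250 deg
  cos(250 deg) = -0.3420, sin(250 deg) = -0.9397
  joint[3] = (3.1111, 0.1860) + 8.9 * (-0.3420, -0.9397) = (3.1111 + -3.0440, 0.1860 + -8.3633) = (0.0672, -8.1773)
link 3: phi[3] = -10 + 175 + 85 + 155 = 405 deg
  cos(405 deg) = 0.7071, sin(405 deg) = 0.7071
  joint[4] = (0.0672, -8.1773) + 8.4 * (0.7071, 0.7071) = (0.0672 + 5.9397, -8.1773 + 5.9397) = (6.0069, -2.2376)
End effector: (6.0069, -2.2376)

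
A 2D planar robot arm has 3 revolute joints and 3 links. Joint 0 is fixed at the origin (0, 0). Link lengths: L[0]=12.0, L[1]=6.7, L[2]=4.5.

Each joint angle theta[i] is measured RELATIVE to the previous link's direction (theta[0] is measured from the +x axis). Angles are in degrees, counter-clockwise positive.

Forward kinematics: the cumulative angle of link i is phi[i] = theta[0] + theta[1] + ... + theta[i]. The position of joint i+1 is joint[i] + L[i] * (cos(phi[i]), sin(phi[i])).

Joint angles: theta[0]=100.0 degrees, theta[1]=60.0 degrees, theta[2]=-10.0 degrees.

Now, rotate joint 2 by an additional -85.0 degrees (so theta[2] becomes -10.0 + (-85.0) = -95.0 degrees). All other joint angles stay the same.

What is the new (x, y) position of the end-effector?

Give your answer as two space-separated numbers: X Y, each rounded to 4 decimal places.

Answer: -6.4779 18.1876

Derivation:
joint[0] = (0.0000, 0.0000)  (base)
link 0: phi[0] = 100 = 100 deg
  cos(100 deg) = -0.1736, sin(100 deg) = 0.9848
  joint[1] = (0.0000, 0.0000) + 12 * (-0.1736, 0.9848) = (0.0000 + -2.0838, 0.0000 + 11.8177) = (-2.0838, 11.8177)
link 1: phi[1] = 100 + 60 = 160 deg
  cos(160 deg) = -0.9397, sin(160 deg) = 0.3420
  joint[2] = (-2.0838, 11.8177) + 6.7 * (-0.9397, 0.3420) = (-2.0838 + -6.2959, 11.8177 + 2.2915) = (-8.3797, 14.1092)
link 2: phi[2] = 100 + 60 + -95 = 65 deg
  cos(65 deg) = 0.4226, sin(65 deg) = 0.9063
  joint[3] = (-8.3797, 14.1092) + 4.5 * (0.4226, 0.9063) = (-8.3797 + 1.9018, 14.1092 + 4.0784) = (-6.4779, 18.1876)
End effector: (-6.4779, 18.1876)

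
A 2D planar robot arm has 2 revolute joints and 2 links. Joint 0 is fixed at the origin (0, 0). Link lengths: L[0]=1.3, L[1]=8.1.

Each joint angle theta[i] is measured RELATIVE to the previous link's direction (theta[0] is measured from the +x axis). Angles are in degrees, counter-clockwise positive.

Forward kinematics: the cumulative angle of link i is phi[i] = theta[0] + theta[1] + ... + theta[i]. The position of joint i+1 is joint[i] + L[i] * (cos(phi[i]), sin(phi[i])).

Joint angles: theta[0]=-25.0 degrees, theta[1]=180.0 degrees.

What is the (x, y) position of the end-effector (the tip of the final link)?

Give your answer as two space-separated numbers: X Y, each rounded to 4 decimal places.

Answer: -6.1629 2.8738

Derivation:
joint[0] = (0.0000, 0.0000)  (base)
link 0: phi[0] = -25 = -25 deg
  cos(-25 deg) = 0.9063, sin(-25 deg) = -0.4226
  joint[1] = (0.0000, 0.0000) + 1.3 * (0.9063, -0.4226) = (0.0000 + 1.1782, 0.0000 + -0.5494) = (1.1782, -0.5494)
link 1: phi[1] = -25 + 180 = 155 deg
  cos(155 deg) = -0.9063, sin(155 deg) = 0.4226
  joint[2] = (1.1782, -0.5494) + 8.1 * (-0.9063, 0.4226) = (1.1782 + -7.3411, -0.5494 + 3.4232) = (-6.1629, 2.8738)
End effector: (-6.1629, 2.8738)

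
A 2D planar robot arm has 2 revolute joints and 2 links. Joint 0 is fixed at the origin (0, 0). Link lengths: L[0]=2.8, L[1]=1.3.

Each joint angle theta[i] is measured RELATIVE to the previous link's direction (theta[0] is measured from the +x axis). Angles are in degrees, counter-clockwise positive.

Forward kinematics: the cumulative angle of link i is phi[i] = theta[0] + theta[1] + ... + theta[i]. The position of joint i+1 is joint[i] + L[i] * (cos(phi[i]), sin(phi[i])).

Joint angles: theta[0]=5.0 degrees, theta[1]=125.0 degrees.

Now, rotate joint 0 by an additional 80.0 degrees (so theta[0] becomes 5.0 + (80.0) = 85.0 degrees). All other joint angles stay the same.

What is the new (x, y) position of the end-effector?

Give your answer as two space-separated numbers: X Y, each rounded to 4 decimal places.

joint[0] = (0.0000, 0.0000)  (base)
link 0: phi[0] = 85 = 85 deg
  cos(85 deg) = 0.0872, sin(85 deg) = 0.9962
  joint[1] = (0.0000, 0.0000) + 2.8 * (0.0872, 0.9962) = (0.0000 + 0.2440, 0.0000 + 2.7893) = (0.2440, 2.7893)
link 1: phi[1] = 85 + 125 = 210 deg
  cos(210 deg) = -0.8660, sin(210 deg) = -0.5000
  joint[2] = (0.2440, 2.7893) + 1.3 * (-0.8660, -0.5000) = (0.2440 + -1.1258, 2.7893 + -0.6500) = (-0.8818, 2.1393)
End effector: (-0.8818, 2.1393)

Answer: -0.8818 2.1393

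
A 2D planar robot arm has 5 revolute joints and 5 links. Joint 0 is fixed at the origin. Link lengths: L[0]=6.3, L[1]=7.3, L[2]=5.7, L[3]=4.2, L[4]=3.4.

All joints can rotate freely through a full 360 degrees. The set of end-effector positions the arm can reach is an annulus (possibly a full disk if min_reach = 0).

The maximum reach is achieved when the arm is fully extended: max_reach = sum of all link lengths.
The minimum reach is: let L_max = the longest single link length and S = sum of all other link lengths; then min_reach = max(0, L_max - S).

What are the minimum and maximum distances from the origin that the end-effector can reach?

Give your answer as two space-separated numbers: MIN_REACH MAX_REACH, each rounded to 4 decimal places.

Link lengths: [6.3, 7.3, 5.7, 4.2, 3.4]
max_reach = 6.3 + 7.3 + 5.7 + 4.2 + 3.4 = 26.9
L_max = max([6.3, 7.3, 5.7, 4.2, 3.4]) = 7.3
S (sum of others) = 26.9 - 7.3 = 19.6
min_reach = max(0, 7.3 - 19.6) = max(0, -12.3) = 0

Answer: 0.0000 26.9000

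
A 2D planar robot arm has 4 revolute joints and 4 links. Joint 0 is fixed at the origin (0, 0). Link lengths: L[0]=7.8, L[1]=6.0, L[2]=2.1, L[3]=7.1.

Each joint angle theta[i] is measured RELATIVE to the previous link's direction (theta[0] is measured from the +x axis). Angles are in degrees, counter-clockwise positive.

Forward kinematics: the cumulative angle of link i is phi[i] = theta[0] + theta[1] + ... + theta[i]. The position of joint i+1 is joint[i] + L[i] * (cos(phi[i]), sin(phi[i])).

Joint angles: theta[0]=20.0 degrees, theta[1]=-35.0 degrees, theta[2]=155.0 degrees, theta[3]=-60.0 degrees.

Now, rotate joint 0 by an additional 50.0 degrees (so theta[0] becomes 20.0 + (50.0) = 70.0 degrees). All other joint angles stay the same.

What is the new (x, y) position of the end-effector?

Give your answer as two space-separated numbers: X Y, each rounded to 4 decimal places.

Answer: 0.9508 15.8453

Derivation:
joint[0] = (0.0000, 0.0000)  (base)
link 0: phi[0] = 70 = 70 deg
  cos(70 deg) = 0.3420, sin(70 deg) = 0.9397
  joint[1] = (0.0000, 0.0000) + 7.8 * (0.3420, 0.9397) = (0.0000 + 2.6678, 0.0000 + 7.3296) = (2.6678, 7.3296)
link 1: phi[1] = 70 + -35 = 35 deg
  cos(35 deg) = 0.8192, sin(35 deg) = 0.5736
  joint[2] = (2.6678, 7.3296) + 6 * (0.8192, 0.5736) = (2.6678 + 4.9149, 7.3296 + 3.4415) = (7.5827, 10.7711)
link 2: phi[2] = 70 + -35 + 155 = 190 deg
  cos(190 deg) = -0.9848, sin(190 deg) = -0.1736
  joint[3] = (7.5827, 10.7711) + 2.1 * (-0.9848, -0.1736) = (7.5827 + -2.0681, 10.7711 + -0.3647) = (5.5146, 10.4064)
link 3: phi[3] = 70 + -35 + 155 + -60 = 130 deg
  cos(130 deg) = -0.6428, sin(130 deg) = 0.7660
  joint[4] = (5.5146, 10.4064) + 7.1 * (-0.6428, 0.7660) = (5.5146 + -4.5638, 10.4064 + 5.4389) = (0.9508, 15.8453)
End effector: (0.9508, 15.8453)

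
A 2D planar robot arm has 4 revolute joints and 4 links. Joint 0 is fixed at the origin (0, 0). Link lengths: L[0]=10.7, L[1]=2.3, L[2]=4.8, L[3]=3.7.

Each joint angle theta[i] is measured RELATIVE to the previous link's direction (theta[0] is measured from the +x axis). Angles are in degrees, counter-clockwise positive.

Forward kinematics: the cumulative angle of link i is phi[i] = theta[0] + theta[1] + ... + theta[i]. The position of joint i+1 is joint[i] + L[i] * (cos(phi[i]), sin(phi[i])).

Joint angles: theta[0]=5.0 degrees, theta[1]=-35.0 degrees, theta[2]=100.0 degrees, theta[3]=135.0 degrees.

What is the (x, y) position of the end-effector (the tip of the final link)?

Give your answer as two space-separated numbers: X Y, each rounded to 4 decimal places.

joint[0] = (0.0000, 0.0000)  (base)
link 0: phi[0] = 5 = 5 deg
  cos(5 deg) = 0.9962, sin(5 deg) = 0.0872
  joint[1] = (0.0000, 0.0000) + 10.7 * (0.9962, 0.0872) = (0.0000 + 10.6593, 0.0000 + 0.9326) = (10.6593, 0.9326)
link 1: phi[1] = 5 + -35 = -30 deg
  cos(-30 deg) = 0.8660, sin(-30 deg) = -0.5000
  joint[2] = (10.6593, 0.9326) + 2.3 * (0.8660, -0.5000) = (10.6593 + 1.9919, 0.9326 + -1.1500) = (12.6511, -0.2174)
link 2: phi[2] = 5 + -35 + 100 = 70 deg
  cos(70 deg) = 0.3420, sin(70 deg) = 0.9397
  joint[3] = (12.6511, -0.2174) + 4.8 * (0.3420, 0.9397) = (12.6511 + 1.6417, -0.2174 + 4.5105) = (14.2928, 4.2931)
link 3: phi[3] = 5 + -35 + 100 + 135 = 205 deg
  cos(205 deg) = -0.9063, sin(205 deg) = -0.4226
  joint[4] = (14.2928, 4.2931) + 3.7 * (-0.9063, -0.4226) = (14.2928 + -3.3533, 4.2931 + -1.5637) = (10.9395, 2.7294)
End effector: (10.9395, 2.7294)

Answer: 10.9395 2.7294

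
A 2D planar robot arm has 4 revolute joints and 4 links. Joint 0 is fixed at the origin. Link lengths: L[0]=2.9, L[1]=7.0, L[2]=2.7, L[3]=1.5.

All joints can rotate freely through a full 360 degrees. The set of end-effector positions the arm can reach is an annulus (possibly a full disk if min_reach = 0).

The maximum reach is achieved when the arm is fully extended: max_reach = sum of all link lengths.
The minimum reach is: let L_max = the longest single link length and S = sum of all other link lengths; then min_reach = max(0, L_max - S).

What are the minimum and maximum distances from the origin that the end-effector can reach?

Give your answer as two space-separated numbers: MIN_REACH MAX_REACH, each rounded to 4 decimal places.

Answer: 0.0000 14.1000

Derivation:
Link lengths: [2.9, 7.0, 2.7, 1.5]
max_reach = 2.9 + 7 + 2.7 + 1.5 = 14.1
L_max = max([2.9, 7.0, 2.7, 1.5]) = 7
S (sum of others) = 14.1 - 7 = 7.1
min_reach = max(0, 7 - 7.1) = max(0, -0.1) = 0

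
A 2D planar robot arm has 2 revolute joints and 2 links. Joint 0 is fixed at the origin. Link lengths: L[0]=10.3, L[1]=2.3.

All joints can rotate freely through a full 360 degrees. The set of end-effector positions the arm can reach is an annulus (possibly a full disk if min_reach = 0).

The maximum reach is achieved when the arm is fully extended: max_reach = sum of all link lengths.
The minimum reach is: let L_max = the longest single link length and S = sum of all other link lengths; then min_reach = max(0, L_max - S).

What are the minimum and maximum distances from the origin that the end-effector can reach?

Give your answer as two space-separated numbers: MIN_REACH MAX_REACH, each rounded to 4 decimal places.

Answer: 8.0000 12.6000

Derivation:
Link lengths: [10.3, 2.3]
max_reach = 10.3 + 2.3 = 12.6
L_max = max([10.3, 2.3]) = 10.3
S (sum of others) = 12.6 - 10.3 = 2.3
min_reach = max(0, 10.3 - 2.3) = max(0, 8) = 8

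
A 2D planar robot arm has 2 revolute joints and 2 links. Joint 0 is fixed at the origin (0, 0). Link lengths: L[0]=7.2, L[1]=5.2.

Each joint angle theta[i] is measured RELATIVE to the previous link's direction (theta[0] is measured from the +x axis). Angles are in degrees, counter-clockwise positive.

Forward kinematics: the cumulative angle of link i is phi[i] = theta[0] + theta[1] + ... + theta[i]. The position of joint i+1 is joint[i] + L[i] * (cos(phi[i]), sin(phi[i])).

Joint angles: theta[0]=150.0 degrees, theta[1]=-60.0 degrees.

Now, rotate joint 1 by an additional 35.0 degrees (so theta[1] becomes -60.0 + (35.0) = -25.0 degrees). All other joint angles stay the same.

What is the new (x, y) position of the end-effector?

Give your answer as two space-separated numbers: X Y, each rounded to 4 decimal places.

Answer: -9.2180 7.8596

Derivation:
joint[0] = (0.0000, 0.0000)  (base)
link 0: phi[0] = 150 = 150 deg
  cos(150 deg) = -0.8660, sin(150 deg) = 0.5000
  joint[1] = (0.0000, 0.0000) + 7.2 * (-0.8660, 0.5000) = (0.0000 + -6.2354, 0.0000 + 3.6000) = (-6.2354, 3.6000)
link 1: phi[1] = 150 + -25 = 125 deg
  cos(125 deg) = -0.5736, sin(125 deg) = 0.8192
  joint[2] = (-6.2354, 3.6000) + 5.2 * (-0.5736, 0.8192) = (-6.2354 + -2.9826, 3.6000 + 4.2596) = (-9.2180, 7.8596)
End effector: (-9.2180, 7.8596)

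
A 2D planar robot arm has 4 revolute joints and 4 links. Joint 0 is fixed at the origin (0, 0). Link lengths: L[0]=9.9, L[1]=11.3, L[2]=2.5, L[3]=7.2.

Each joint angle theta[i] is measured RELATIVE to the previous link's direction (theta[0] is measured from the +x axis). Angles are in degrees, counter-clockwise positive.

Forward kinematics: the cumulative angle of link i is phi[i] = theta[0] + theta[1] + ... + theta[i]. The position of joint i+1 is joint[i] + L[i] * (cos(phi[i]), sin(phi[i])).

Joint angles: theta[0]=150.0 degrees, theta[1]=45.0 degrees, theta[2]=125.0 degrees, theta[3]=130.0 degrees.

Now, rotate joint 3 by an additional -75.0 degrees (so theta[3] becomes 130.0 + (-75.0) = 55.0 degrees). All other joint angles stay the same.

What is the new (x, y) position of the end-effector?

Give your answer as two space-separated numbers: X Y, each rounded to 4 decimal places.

Answer: -10.6188 2.2819

Derivation:
joint[0] = (0.0000, 0.0000)  (base)
link 0: phi[0] = 150 = 150 deg
  cos(150 deg) = -0.8660, sin(150 deg) = 0.5000
  joint[1] = (0.0000, 0.0000) + 9.9 * (-0.8660, 0.5000) = (0.0000 + -8.5737, 0.0000 + 4.9500) = (-8.5737, 4.9500)
link 1: phi[1] = 150 + 45 = 195 deg
  cos(195 deg) = -0.9659, sin(195 deg) = -0.2588
  joint[2] = (-8.5737, 4.9500) + 11.3 * (-0.9659, -0.2588) = (-8.5737 + -10.9150, 4.9500 + -2.9247) = (-19.4886, 2.0253)
link 2: phi[2] = 150 + 45 + 125 = 320 deg
  cos(320 deg) = 0.7660, sin(320 deg) = -0.6428
  joint[3] = (-19.4886, 2.0253) + 2.5 * (0.7660, -0.6428) = (-19.4886 + 1.9151, 2.0253 + -1.6070) = (-17.5735, 0.4184)
link 3: phi[3] = 150 + 45 + 125 + 55 = 375 deg
  cos(375 deg) = 0.9659, sin(375 deg) = 0.2588
  joint[4] = (-17.5735, 0.4184) + 7.2 * (0.9659, 0.2588) = (-17.5735 + 6.9547, 0.4184 + 1.8635) = (-10.6188, 2.2819)
End effector: (-10.6188, 2.2819)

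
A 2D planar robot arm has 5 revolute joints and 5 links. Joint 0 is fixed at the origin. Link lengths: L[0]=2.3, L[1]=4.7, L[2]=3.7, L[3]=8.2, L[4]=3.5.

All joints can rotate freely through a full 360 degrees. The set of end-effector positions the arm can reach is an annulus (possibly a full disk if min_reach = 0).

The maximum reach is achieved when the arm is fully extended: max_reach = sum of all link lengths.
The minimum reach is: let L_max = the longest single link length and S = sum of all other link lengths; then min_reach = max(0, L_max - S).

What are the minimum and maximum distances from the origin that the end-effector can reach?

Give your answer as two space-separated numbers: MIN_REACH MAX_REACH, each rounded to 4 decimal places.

Link lengths: [2.3, 4.7, 3.7, 8.2, 3.5]
max_reach = 2.3 + 4.7 + 3.7 + 8.2 + 3.5 = 22.4
L_max = max([2.3, 4.7, 3.7, 8.2, 3.5]) = 8.2
S (sum of others) = 22.4 - 8.2 = 14.2
min_reach = max(0, 8.2 - 14.2) = max(0, -6) = 0

Answer: 0.0000 22.4000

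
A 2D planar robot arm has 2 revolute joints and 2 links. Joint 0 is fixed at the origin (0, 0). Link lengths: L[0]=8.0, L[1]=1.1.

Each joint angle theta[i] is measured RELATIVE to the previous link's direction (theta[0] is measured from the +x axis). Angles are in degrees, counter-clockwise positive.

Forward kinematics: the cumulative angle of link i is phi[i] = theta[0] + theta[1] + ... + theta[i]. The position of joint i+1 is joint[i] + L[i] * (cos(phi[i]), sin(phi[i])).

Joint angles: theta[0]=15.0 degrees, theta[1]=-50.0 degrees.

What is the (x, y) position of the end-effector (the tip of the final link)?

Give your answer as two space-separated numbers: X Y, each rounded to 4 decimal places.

Answer: 8.6285 1.4396

Derivation:
joint[0] = (0.0000, 0.0000)  (base)
link 0: phi[0] = 15 = 15 deg
  cos(15 deg) = 0.9659, sin(15 deg) = 0.2588
  joint[1] = (0.0000, 0.0000) + 8 * (0.9659, 0.2588) = (0.0000 + 7.7274, 0.0000 + 2.0706) = (7.7274, 2.0706)
link 1: phi[1] = 15 + -50 = -35 deg
  cos(-35 deg) = 0.8192, sin(-35 deg) = -0.5736
  joint[2] = (7.7274, 2.0706) + 1.1 * (0.8192, -0.5736) = (7.7274 + 0.9011, 2.0706 + -0.6309) = (8.6285, 1.4396)
End effector: (8.6285, 1.4396)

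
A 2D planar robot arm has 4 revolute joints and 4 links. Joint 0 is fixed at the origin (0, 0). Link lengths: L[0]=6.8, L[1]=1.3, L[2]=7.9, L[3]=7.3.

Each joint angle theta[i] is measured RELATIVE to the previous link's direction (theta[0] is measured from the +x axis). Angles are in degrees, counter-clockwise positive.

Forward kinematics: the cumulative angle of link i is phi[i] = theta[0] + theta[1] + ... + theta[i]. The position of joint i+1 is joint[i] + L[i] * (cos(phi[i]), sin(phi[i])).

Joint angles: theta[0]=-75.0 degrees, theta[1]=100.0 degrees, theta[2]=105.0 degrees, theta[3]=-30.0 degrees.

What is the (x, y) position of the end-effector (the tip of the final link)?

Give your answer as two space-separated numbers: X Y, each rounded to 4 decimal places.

joint[0] = (0.0000, 0.0000)  (base)
link 0: phi[0] = -75 = -75 deg
  cos(-75 deg) = 0.2588, sin(-75 deg) = -0.9659
  joint[1] = (0.0000, 0.0000) + 6.8 * (0.2588, -0.9659) = (0.0000 + 1.7600, 0.0000 + -6.5683) = (1.7600, -6.5683)
link 1: phi[1] = -75 + 100 = 25 deg
  cos(25 deg) = 0.9063, sin(25 deg) = 0.4226
  joint[2] = (1.7600, -6.5683) + 1.3 * (0.9063, 0.4226) = (1.7600 + 1.1782, -6.5683 + 0.5494) = (2.9382, -6.0189)
link 2: phi[2] = -75 + 100 + 105 = 130 deg
  cos(130 deg) = -0.6428, sin(130 deg) = 0.7660
  joint[3] = (2.9382, -6.0189) + 7.9 * (-0.6428, 0.7660) = (2.9382 + -5.0780, -6.0189 + 6.0518) = (-2.1399, 0.0329)
link 3: phi[3] = -75 + 100 + 105 + -30 = 100 deg
  cos(100 deg) = -0.1736, sin(100 deg) = 0.9848
  joint[4] = (-2.1399, 0.0329) + 7.3 * (-0.1736, 0.9848) = (-2.1399 + -1.2676, 0.0329 + 7.1891) = (-3.4075, 7.2220)
End effector: (-3.4075, 7.2220)

Answer: -3.4075 7.2220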